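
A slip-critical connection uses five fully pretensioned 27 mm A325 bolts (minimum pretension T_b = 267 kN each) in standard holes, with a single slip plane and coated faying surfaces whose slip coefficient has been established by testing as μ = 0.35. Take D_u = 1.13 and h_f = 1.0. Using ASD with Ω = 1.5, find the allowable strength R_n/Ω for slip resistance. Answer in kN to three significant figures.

352 kN

R_n = μ · D_u · h_f · T_b · n_s · n_b = 0.35 × 1.13 × 1.0 × 267 × 1 × 5 = 528 kN.
Allowable strength R_n/Ω = 528 / 1.5 = 352 kN.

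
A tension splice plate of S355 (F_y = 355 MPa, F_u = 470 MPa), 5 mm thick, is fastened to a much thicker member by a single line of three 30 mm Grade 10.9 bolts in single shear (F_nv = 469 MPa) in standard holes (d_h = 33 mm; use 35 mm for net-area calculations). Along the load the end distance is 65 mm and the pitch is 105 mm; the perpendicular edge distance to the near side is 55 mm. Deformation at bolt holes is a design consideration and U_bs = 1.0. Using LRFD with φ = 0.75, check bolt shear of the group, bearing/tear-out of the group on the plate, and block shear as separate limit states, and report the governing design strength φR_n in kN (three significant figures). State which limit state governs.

264 kN (block shear governs)

Bolt shear: A_b = π·30²/4 = 706.9 mm²; R_n = 469 × 706.9 × 3 × 1 / 1000 = 994.5 kN → 0.75 × 994.5 = 746 kN.
Bearing: edge l_c = 48.5, r_n = 136.8 kN; interior l_c = 72, r_n = 169.2 kN; R_n = 136.8 + 2·169.2 = 475.2 kN → 356 kN.
Block shear: A_gv = 1375, A_nv = 937.5, A_nt = 187.5 mm²; R_n = min(0.6F_uA_nv, 0.6F_yA_gv) + U_bs·F_u·A_nt = 352.5 kN → 264 kN.
Block shear governs: 264 kN.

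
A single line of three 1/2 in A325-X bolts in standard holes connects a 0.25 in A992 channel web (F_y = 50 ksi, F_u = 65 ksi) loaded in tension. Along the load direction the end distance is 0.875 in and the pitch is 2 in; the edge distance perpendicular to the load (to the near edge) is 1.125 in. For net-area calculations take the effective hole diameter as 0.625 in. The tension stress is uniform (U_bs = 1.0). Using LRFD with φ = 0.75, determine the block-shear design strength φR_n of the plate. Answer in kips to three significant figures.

Shear plane L_v = 0.875 + 2·2 = 4.875 in; A_gv = 4.875 × 0.25 = 1.219 in².
A_nv = (4.875 − 2.5·0.625) × 0.25 = 0.8281 in².
A_nt = (1.125 − 0.5·0.625) × 0.25 = 0.2031 in².
0.6 F_u A_nv = 32.3 kips; 0.6 F_y A_gv = 36.56 kips → shear rupture governs the shear term.
R_n = 32.3 + 1.0 × 65 × 0.2031 = 45.5 kips.
Design strength φR_n = 0.75 × 45.5 = 34.1 kips.

34.1 kips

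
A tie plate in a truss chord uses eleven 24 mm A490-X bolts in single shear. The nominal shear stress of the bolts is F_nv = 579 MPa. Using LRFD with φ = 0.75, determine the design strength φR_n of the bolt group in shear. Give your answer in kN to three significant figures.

A_b = π × 24² / 4 = 452.4 mm².
R_n = F_nv · A_b · n · n_s = 579 × 452.4 × 11 × 1 / 1000 = 2881 kN.
Design strength φR_n = 0.75 × 2881 = 2160 kN.

2160 kN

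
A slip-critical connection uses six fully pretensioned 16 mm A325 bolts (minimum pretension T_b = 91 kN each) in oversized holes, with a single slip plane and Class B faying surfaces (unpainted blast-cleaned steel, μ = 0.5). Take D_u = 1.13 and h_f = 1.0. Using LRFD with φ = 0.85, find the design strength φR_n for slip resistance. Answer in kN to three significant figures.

262 kN

R_n = μ · D_u · h_f · T_b · n_s · n_b = 0.5 × 1.13 × 1.0 × 91 × 1 × 6 = 308.5 kN.
Design strength φR_n = 0.85 × 308.5 = 262 kN.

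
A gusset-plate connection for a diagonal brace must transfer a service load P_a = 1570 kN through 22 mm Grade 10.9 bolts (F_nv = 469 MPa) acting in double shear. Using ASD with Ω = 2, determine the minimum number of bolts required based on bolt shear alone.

9 bolts

A_b = π·22²/4 = 380.1 mm².
Per-bolt allowable strength R_n/Ω = 469 × 380.1 × 2 / 1000 / 2 = 178.3 kN.
n ≥ 1570 / 178.3 = 8.806 → use 9 bolts.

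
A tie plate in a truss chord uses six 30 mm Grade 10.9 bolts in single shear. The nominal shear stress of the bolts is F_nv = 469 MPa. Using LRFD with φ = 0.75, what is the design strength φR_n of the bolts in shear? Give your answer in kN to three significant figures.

1490 kN

A_b = π × 30² / 4 = 706.9 mm².
R_n = F_nv · A_b · n · n_s = 469 × 706.9 × 6 × 1 / 1000 = 1989 kN.
Design strength φR_n = 0.75 × 1989 = 1490 kN.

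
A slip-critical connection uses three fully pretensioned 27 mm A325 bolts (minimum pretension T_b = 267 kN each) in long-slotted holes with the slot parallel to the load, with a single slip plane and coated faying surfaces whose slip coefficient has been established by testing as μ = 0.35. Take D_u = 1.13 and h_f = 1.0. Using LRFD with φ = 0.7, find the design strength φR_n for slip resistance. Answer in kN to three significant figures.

222 kN

R_n = μ · D_u · h_f · T_b · n_s · n_b = 0.35 × 1.13 × 1.0 × 267 × 1 × 3 = 316.8 kN.
Design strength φR_n = 0.7 × 316.8 = 222 kN.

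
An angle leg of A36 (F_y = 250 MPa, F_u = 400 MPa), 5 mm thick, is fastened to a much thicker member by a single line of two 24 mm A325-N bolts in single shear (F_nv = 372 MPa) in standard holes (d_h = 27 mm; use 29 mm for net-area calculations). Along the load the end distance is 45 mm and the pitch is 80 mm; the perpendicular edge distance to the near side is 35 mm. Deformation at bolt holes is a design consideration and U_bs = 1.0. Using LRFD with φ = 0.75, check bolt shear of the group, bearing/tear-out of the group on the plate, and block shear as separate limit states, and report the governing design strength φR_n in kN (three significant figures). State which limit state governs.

101 kN (block shear governs)

Bolt shear: A_b = π·24²/4 = 452.4 mm²; R_n = 372 × 452.4 × 2 × 1 / 1000 = 336.6 kN → 0.75 × 336.6 = 252 kN.
Bearing: edge l_c = 31.5, r_n = 75.6 kN; interior l_c = 53, r_n = 115.2 kN; R_n = 75.6 + 1·115.2 = 190.8 kN → 143 kN.
Block shear: A_gv = 625, A_nv = 407.5, A_nt = 102.5 mm²; R_n = min(0.6F_uA_nv, 0.6F_yA_gv) + U_bs·F_u·A_nt = 134.8 kN → 101 kN.
Block shear governs: 101 kN.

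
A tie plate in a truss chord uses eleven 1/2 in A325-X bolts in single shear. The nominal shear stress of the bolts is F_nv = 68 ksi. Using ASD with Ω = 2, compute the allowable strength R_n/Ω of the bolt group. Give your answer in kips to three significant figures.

73.4 kips

A_b = π × 0.5² / 4 = 0.1963 in².
R_n = F_nv · A_b · n · n_s = 68 × 0.1963 × 11 × 1 = 146.9 kips.
Allowable strength R_n/Ω = 146.9 / 2 = 73.4 kips.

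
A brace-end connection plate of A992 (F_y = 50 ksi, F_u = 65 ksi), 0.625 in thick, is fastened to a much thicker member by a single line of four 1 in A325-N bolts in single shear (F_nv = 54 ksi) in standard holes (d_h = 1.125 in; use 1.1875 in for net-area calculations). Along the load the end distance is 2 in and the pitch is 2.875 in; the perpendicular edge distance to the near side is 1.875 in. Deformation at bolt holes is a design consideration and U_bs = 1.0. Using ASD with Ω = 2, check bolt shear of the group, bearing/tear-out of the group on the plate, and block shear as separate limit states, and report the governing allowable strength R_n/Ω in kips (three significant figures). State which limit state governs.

84.8 kips (bolt shear governs)

Bolt shear: A_b = π·1²/4 = 0.7854 in²; R_n = 54 × 0.7854 × 4 × 1 = 169.6 kips → 169.6 / 2 = 84.8 kips.
Bearing: edge l_c = 1.438, r_n = 70.08 kips; interior l_c = 1.75, r_n = 85.31 kips; R_n = 70.08 + 3·85.31 = 326 kips → 163 kips.
Block shear: A_gv = 6.641, A_nv = 4.043, A_nt = 0.8008 in²; R_n = min(0.6F_uA_nv, 0.6F_yA_gv) + U_bs·F_u·A_nt = 209.7 kips → 105 kips.
Bolt shear governs: 84.8 kips.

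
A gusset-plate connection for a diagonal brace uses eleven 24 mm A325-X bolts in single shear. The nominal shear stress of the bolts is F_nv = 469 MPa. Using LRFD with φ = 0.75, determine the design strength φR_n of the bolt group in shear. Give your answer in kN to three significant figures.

1750 kN

A_b = π × 24² / 4 = 452.4 mm².
R_n = F_nv · A_b · n · n_s = 469 × 452.4 × 11 × 1 / 1000 = 2334 kN.
Design strength φR_n = 0.75 × 2334 = 1750 kN.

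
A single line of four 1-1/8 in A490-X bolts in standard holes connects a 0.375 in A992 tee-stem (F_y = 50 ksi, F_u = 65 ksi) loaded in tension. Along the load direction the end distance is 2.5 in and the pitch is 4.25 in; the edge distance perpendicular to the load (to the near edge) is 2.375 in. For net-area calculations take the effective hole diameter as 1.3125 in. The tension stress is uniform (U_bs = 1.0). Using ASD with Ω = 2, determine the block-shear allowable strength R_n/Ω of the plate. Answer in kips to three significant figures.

Shear plane L_v = 2.5 + 3·4.25 = 15.25 in; A_gv = 15.25 × 0.375 = 5.719 in².
A_nv = (15.25 − 3.5·1.3125) × 0.375 = 3.996 in².
A_nt = (2.375 − 0.5·1.3125) × 0.375 = 0.6445 in².
0.6 F_u A_nv = 155.8 kips; 0.6 F_y A_gv = 171.6 kips → shear rupture governs the shear term.
R_n = 155.8 + 1.0 × 65 × 0.6445 = 197.7 kips.
Allowable strength R_n/Ω = 197.7 / 2 = 98.9 kips.

98.9 kips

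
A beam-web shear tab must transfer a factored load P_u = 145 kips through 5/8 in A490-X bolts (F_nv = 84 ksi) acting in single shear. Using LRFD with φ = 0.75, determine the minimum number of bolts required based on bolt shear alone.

A_b = π·0.625²/4 = 0.3068 in².
Per-bolt design strength φR_n = 0.75 × 84 × 0.3068 × 1 = 19.33 kips.
n ≥ 145 / 19.33 = 7.502 → use 8 bolts.

8 bolts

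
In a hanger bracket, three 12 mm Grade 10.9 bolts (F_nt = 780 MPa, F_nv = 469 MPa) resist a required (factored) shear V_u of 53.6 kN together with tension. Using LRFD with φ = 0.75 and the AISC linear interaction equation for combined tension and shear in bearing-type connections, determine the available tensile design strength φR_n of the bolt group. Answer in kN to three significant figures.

169 kN

A_b = π·12²/4 = 113.1 mm²; f_rv = 53.6 × 1000 / (3 × 113.1) = 158 MPa.
F'_nt = 1.3 F_nt − (F_nt / φF_nv) f_rv = 1.3·780 − (780/(0.75·469))·158 = 663.7 MPa, capped at F_nt → F'_nt = 663.7 MPa.
R_n = F'_nt · A_b · n = 663.7 × 113.1 × 3 / 1000 = 225.2 kN.
Design strength φR_n = 0.75 × 225.2 = 169 kN.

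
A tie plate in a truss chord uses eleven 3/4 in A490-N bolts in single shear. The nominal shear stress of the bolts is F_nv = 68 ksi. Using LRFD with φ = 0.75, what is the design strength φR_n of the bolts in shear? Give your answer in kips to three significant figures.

248 kips

A_b = π × 0.75² / 4 = 0.4418 in².
R_n = F_nv · A_b · n · n_s = 68 × 0.4418 × 11 × 1 = 330.5 kips.
Design strength φR_n = 0.75 × 330.5 = 248 kips.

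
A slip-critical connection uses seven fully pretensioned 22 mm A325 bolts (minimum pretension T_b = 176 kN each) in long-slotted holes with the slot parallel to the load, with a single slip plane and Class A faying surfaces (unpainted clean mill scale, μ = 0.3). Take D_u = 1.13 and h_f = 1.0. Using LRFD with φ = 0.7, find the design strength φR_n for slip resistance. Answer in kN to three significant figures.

292 kN

R_n = μ · D_u · h_f · T_b · n_s · n_b = 0.3 × 1.13 × 1.0 × 176 × 1 × 7 = 417.6 kN.
Design strength φR_n = 0.7 × 417.6 = 292 kN.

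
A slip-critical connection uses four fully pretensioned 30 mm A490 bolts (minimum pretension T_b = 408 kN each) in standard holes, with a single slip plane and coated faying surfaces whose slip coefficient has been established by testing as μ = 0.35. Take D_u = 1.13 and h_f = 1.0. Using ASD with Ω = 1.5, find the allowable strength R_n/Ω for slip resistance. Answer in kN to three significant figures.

430 kN

R_n = μ · D_u · h_f · T_b · n_s · n_b = 0.35 × 1.13 × 1.0 × 408 × 1 × 4 = 645.5 kN.
Allowable strength R_n/Ω = 645.5 / 1.5 = 430 kN.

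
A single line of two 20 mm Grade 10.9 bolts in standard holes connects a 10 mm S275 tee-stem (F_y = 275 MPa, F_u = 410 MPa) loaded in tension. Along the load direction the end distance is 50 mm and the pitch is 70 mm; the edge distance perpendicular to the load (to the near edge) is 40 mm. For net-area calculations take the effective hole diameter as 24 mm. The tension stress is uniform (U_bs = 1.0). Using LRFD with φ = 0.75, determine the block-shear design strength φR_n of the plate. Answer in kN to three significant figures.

Shear plane L_v = 50 + 1·70 = 120 mm; A_gv = 120 × 10 = 1200 mm².
A_nv = (120 − 1.5·24) × 10 = 840 mm².
A_nt = (40 − 0.5·24) × 10 = 280 mm².
0.6 F_u A_nv = 206.6 kN; 0.6 F_y A_gv = 198 kN → shear yielding governs the shear term.
R_n = 198 + 1.0 × 410 × 280 / 1000 = 312.8 kN.
Design strength φR_n = 0.75 × 312.8 = 235 kN.

235 kN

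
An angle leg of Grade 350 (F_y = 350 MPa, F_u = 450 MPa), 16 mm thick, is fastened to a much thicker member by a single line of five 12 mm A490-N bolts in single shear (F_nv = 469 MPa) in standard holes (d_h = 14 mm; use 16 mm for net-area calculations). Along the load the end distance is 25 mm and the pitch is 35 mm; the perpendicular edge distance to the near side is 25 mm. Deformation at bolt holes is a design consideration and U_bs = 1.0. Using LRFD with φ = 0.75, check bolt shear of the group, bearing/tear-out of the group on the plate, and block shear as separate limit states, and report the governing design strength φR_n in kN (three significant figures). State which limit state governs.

Bolt shear: A_b = π·12²/4 = 113.1 mm²; R_n = 469 × 113.1 × 5 × 1 / 1000 = 265.2 kN → 0.75 × 265.2 = 199 kN.
Bearing: edge l_c = 18, r_n = 155.5 kN; interior l_c = 21, r_n = 181.4 kN; R_n = 155.5 + 4·181.4 = 881.3 kN → 661 kN.
Block shear: A_gv = 2640, A_nv = 1488, A_nt = 272 mm²; R_n = min(0.6F_uA_nv, 0.6F_yA_gv) + U_bs·F_u·A_nt = 524.2 kN → 393 kN.
Bolt shear governs: 199 kN.

199 kN (bolt shear governs)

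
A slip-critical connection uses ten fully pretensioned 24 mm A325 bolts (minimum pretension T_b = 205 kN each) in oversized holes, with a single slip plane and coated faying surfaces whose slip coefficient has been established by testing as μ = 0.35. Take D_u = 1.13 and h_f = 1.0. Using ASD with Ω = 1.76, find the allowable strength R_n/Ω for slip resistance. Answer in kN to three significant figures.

R_n = μ · D_u · h_f · T_b · n_s · n_b = 0.35 × 1.13 × 1.0 × 205 × 1 × 10 = 810.8 kN.
Allowable strength R_n/Ω = 810.8 / 1.76 = 461 kN.

461 kN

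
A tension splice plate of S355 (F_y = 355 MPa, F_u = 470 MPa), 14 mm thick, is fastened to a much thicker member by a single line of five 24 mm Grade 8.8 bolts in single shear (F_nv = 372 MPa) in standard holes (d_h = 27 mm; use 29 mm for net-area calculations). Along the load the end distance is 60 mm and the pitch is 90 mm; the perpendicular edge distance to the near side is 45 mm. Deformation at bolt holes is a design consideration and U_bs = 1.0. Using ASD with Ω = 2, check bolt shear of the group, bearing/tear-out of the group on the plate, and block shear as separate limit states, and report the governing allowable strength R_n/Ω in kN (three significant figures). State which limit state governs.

421 kN (bolt shear governs)

Bolt shear: A_b = π·24²/4 = 452.4 mm²; R_n = 372 × 452.4 × 5 × 1 / 1000 = 841.4 kN → 841.4 / 2 = 421 kN.
Bearing: edge l_c = 46.5, r_n = 367.2 kN; interior l_c = 63, r_n = 379 kN; R_n = 367.2 + 4·379 = 1883 kN → 942 kN.
Block shear: A_gv = 5880, A_nv = 4053, A_nt = 427 mm²; R_n = min(0.6F_uA_nv, 0.6F_yA_gv) + U_bs·F_u·A_nt = 1344 kN → 672 kN.
Bolt shear governs: 421 kN.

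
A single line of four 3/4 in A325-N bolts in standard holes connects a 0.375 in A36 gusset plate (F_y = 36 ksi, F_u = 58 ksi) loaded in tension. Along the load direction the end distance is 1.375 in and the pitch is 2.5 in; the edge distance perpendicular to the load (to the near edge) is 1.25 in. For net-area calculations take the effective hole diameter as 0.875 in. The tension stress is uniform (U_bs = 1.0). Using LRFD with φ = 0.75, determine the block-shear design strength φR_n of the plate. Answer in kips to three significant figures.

Shear plane L_v = 1.375 + 3·2.5 = 8.875 in; A_gv = 8.875 × 0.375 = 3.328 in².
A_nv = (8.875 − 3.5·0.875) × 0.375 = 2.18 in².
A_nt = (1.25 − 0.5·0.875) × 0.375 = 0.3047 in².
0.6 F_u A_nv = 75.85 kips; 0.6 F_y A_gv = 71.89 kips → shear yielding governs the shear term.
R_n = 71.89 + 1.0 × 58 × 0.3047 = 89.56 kips.
Design strength φR_n = 0.75 × 89.56 = 67.2 kips.

67.2 kips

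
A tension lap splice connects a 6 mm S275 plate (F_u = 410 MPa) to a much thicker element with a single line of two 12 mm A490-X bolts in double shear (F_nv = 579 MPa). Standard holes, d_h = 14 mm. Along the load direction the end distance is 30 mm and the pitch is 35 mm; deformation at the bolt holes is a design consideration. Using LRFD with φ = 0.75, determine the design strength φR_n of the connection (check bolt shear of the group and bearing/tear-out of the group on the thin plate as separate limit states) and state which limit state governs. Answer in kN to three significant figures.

97.4 kN (bearing governs)

Bolt shear: A_b = π·12²/4 = 113.1 mm²; R_n = 579 × 113.1 × 2 × 2 / 1000 = 261.9 kN → 0.75 × 261.9 = 196 kN.
Bearing (1.2 l_c t F_u ≤ 2.4 d t F_u): upper limit = 2.4·12·6·410 / 1000 = 70.85 kN.
  Edge l_c = 30 − 14/2 = 23 → r_n = 67.9 kN; interior l_c = 35 − 14 = 21 → r_n = 61.99 kN.
  R_n,bearing = 1·67.9 + 1·61.99 = 129.9 kN → 0.75 × 129.9 = 97.4 kN.
Bearing governs: 97.4 kN.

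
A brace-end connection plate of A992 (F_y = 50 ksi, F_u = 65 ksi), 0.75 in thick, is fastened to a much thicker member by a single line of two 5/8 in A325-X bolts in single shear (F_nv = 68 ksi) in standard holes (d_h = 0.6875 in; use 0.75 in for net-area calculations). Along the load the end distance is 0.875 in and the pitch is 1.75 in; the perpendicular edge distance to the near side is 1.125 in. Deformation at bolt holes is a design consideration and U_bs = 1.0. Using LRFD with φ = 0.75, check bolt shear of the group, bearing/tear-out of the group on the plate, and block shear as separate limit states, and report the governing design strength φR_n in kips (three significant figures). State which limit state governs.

Bolt shear: A_b = π·0.625²/4 = 0.3068 in²; R_n = 68 × 0.3068 × 2 × 1 = 41.72 kips → 0.75 × 41.72 = 31.3 kips.
Bearing: edge l_c = 0.5312, r_n = 31.08 kips; interior l_c = 1.062, r_n = 62.16 kips; R_n = 31.08 + 1·62.16 = 93.23 kips → 69.9 kips.
Block shear: A_gv = 1.969, A_nv = 1.125, A_nt = 0.5625 in²; R_n = min(0.6F_uA_nv, 0.6F_yA_gv) + U_bs·F_u·A_nt = 80.44 kips → 60.3 kips.
Bolt shear governs: 31.3 kips.

31.3 kips (bolt shear governs)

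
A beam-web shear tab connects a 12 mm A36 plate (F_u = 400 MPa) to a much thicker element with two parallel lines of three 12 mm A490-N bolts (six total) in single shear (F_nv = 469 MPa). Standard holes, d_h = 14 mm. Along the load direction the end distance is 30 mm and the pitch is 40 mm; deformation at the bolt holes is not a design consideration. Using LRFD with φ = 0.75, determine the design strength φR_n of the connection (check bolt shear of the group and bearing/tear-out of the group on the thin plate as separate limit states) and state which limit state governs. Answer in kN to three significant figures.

Bolt shear: A_b = π·12²/4 = 113.1 mm²; R_n = 469 × 113.1 × 6 × 1 / 1000 = 318.3 kN → 0.75 × 318.3 = 239 kN.
Bearing (1.5 l_c t F_u ≤ 3.0 d t F_u): upper limit = 3.0·12·12·400 / 1000 = 172.8 kN.
  Edge l_c = 30 − 14/2 = 23 → r_n = 165.6 kN; interior l_c = 40 − 14 = 26 → r_n = 172.8 kN.
  R_n,bearing = 2·165.6 + 4·172.8 = 1022 kN → 0.75 × 1022 = 767 kN.
Bolt shear governs: 239 kN.

239 kN (bolt shear governs)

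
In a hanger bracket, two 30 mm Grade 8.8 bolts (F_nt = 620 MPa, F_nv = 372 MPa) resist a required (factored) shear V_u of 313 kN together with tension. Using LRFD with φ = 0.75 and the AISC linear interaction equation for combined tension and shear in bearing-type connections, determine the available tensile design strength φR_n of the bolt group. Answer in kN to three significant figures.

333 kN

A_b = π·30²/4 = 706.9 mm²; f_rv = 313 × 1000 / (2 × 706.9) = 221.4 MPa.
F'_nt = 1.3 F_nt − (F_nt / φF_nv) f_rv = 1.3·620 − (620/(0.75·372))·221.4 = 314 MPa, capped at F_nt → F'_nt = 314 MPa.
R_n = F'_nt · A_b · n = 314 × 706.9 × 2 / 1000 = 443.9 kN.
Design strength φR_n = 0.75 × 443.9 = 333 kN.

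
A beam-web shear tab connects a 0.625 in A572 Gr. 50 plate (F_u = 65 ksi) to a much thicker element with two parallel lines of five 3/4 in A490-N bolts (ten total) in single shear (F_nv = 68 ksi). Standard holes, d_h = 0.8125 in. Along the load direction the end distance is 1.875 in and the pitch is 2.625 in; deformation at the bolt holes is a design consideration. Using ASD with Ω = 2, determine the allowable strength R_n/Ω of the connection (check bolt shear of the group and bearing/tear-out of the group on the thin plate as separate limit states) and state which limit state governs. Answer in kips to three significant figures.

150 kips (bolt shear governs)

Bolt shear: A_b = π·0.75²/4 = 0.4418 in²; R_n = 68 × 0.4418 × 10 × 1 = 300.4 kips → 300.4 / 2 = 150 kips.
Bearing (1.2 l_c t F_u ≤ 2.4 d t F_u): upper limit = 2.4·0.75·0.625·65 = 73.12 kips.
  Edge l_c = 1.875 − 0.8125/2 = 1.469 → r_n = 71.6 kips; interior l_c = 2.625 − 0.8125 = 1.812 → r_n = 73.12 kips.
  R_n,bearing = 2·71.6 + 8·73.12 = 728.2 kips → 728.2 / 2 = 364 kips.
Bolt shear governs: 150 kips.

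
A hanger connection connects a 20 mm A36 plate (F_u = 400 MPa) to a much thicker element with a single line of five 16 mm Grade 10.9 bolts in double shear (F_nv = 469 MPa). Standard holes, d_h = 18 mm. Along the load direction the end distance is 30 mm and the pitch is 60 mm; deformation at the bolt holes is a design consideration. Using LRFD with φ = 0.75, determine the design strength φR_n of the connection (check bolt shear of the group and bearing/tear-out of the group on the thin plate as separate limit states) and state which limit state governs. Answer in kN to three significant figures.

Bolt shear: A_b = π·16²/4 = 201.1 mm²; R_n = 469 × 201.1 × 5 × 2 / 1000 = 943 kN → 0.75 × 943 = 707 kN.
Bearing (1.2 l_c t F_u ≤ 2.4 d t F_u): upper limit = 2.4·16·20·400 / 1000 = 307.2 kN.
  Edge l_c = 30 − 18/2 = 21 → r_n = 201.6 kN; interior l_c = 60 − 18 = 42 → r_n = 307.2 kN.
  R_n,bearing = 1·201.6 + 4·307.2 = 1430 kN → 0.75 × 1430 = 1070 kN.
Bolt shear governs: 707 kN.

707 kN (bolt shear governs)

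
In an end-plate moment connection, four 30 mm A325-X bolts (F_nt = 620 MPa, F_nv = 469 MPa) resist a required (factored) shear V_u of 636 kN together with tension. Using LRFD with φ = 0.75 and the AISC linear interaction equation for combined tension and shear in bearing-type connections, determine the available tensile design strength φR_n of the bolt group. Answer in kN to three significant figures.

868 kN

A_b = π·30²/4 = 706.9 mm²; f_rv = 636 × 1000 / (4 × 706.9) = 224.9 MPa.
F'_nt = 1.3 F_nt − (F_nt / φF_nv) f_rv = 1.3·620 − (620/(0.75·469))·224.9 = 409.5 MPa, capped at F_nt → F'_nt = 409.5 MPa.
R_n = F'_nt · A_b · n = 409.5 × 706.9 × 4 / 1000 = 1158 kN.
Design strength φR_n = 0.75 × 1158 = 868 kN.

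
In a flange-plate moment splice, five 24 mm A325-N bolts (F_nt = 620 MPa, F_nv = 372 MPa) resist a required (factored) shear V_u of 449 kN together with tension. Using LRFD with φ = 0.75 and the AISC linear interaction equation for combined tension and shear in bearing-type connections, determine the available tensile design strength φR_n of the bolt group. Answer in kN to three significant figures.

619 kN

A_b = π·24²/4 = 452.4 mm²; f_rv = 449 × 1000 / (5 × 452.4) = 198.5 MPa.
F'_nt = 1.3 F_nt − (F_nt / φF_nv) f_rv = 1.3·620 − (620/(0.75·372))·198.5 = 364.9 MPa, capped at F_nt → F'_nt = 364.9 MPa.
R_n = F'_nt · A_b · n = 364.9 × 452.4 × 5 / 1000 = 825.4 kN.
Design strength φR_n = 0.75 × 825.4 = 619 kN.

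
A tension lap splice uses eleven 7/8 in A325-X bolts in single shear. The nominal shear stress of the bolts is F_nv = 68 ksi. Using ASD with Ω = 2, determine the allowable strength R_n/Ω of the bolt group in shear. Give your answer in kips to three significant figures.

A_b = π × 0.875² / 4 = 0.6013 in².
R_n = F_nv · A_b · n · n_s = 68 × 0.6013 × 11 × 1 = 449.8 kips.
Allowable strength R_n/Ω = 449.8 / 2 = 225 kips.

225 kips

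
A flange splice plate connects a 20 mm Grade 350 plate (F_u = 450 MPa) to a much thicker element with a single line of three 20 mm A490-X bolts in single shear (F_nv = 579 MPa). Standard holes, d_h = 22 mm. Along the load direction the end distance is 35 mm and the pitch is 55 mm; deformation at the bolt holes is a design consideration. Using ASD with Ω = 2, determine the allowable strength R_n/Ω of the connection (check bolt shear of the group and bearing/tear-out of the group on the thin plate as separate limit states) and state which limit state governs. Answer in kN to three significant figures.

Bolt shear: A_b = π·20²/4 = 314.2 mm²; R_n = 579 × 314.2 × 3 × 1 / 1000 = 545.7 kN → 545.7 / 2 = 273 kN.
Bearing (1.2 l_c t F_u ≤ 2.4 d t F_u): upper limit = 2.4·20·20·450 / 1000 = 432 kN.
  Edge l_c = 35 − 22/2 = 24 → r_n = 259.2 kN; interior l_c = 55 − 22 = 33 → r_n = 356.4 kN.
  R_n,bearing = 1·259.2 + 2·356.4 = 972 kN → 972 / 2 = 486 kN.
Bolt shear governs: 273 kN.

273 kN (bolt shear governs)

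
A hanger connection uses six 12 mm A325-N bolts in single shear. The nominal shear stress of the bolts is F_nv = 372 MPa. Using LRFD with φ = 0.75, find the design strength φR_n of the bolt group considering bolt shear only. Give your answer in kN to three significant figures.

A_b = π × 12² / 4 = 113.1 mm².
R_n = F_nv · A_b · n · n_s = 372 × 113.1 × 6 × 1 / 1000 = 252.4 kN.
Design strength φR_n = 0.75 × 252.4 = 189 kN.

189 kN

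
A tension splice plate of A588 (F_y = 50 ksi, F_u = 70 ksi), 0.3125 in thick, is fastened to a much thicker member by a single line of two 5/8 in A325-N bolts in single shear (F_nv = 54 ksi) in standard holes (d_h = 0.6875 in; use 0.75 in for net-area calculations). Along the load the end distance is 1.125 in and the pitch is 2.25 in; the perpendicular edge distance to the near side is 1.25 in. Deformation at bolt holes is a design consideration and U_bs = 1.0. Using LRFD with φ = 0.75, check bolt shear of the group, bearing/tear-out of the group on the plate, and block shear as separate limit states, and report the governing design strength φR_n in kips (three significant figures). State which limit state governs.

24.9 kips (bolt shear governs)

Bolt shear: A_b = π·0.625²/4 = 0.3068 in²; R_n = 54 × 0.3068 × 2 × 1 = 33.13 kips → 0.75 × 33.13 = 24.9 kips.
Bearing: edge l_c = 0.7812, r_n = 20.51 kips; interior l_c = 1.562, r_n = 32.81 kips; R_n = 20.51 + 1·32.81 = 53.32 kips → 40 kips.
Block shear: A_gv = 1.055, A_nv = 0.7031, A_nt = 0.2734 in²; R_n = min(0.6F_uA_nv, 0.6F_yA_gv) + U_bs·F_u·A_nt = 48.67 kips → 36.5 kips.
Bolt shear governs: 24.9 kips.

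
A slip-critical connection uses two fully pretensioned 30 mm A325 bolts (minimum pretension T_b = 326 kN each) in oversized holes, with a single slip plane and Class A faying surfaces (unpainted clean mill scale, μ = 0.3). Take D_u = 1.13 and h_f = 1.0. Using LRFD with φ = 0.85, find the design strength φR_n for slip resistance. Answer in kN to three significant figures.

188 kN

R_n = μ · D_u · h_f · T_b · n_s · n_b = 0.3 × 1.13 × 1.0 × 326 × 1 × 2 = 221 kN.
Design strength φR_n = 0.85 × 221 = 188 kN.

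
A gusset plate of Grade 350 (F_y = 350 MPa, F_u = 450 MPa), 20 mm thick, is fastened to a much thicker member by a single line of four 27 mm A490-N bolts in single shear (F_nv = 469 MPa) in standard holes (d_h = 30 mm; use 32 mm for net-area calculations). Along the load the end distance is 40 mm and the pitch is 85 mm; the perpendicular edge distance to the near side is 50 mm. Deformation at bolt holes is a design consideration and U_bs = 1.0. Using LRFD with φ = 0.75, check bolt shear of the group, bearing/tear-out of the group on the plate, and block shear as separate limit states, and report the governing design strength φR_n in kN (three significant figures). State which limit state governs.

Bolt shear: A_b = π·27²/4 = 572.6 mm²; R_n = 469 × 572.6 × 4 × 1 / 1000 = 1074 kN → 0.75 × 1074 = 806 kN.
Bearing: edge l_c = 25, r_n = 270 kN; interior l_c = 55, r_n = 583.2 kN; R_n = 270 + 3·583.2 = 2020 kN → 1510 kN.
Block shear: A_gv = 5900, A_nv = 3660, A_nt = 680 mm²; R_n = min(0.6F_uA_nv, 0.6F_yA_gv) + U_bs·F_u·A_nt = 1294 kN → 971 kN.
Bolt shear governs: 806 kN.

806 kN (bolt shear governs)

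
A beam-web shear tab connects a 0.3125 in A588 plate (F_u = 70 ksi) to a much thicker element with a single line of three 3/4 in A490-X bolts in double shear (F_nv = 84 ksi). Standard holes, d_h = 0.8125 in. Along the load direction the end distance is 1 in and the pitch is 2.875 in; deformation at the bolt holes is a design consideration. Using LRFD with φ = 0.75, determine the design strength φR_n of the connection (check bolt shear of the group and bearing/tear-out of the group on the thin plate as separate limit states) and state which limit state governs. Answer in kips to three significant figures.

70.8 kips (bearing governs)

Bolt shear: A_b = π·0.75²/4 = 0.4418 in²; R_n = 84 × 0.4418 × 3 × 2 = 222.7 kips → 0.75 × 222.7 = 167 kips.
Bearing (1.2 l_c t F_u ≤ 2.4 d t F_u): upper limit = 2.4·0.75·0.3125·70 = 39.38 kips.
  Edge l_c = 1 − 0.8125/2 = 0.5938 → r_n = 15.59 kips; interior l_c = 2.875 − 0.8125 = 2.062 → r_n = 39.38 kips.
  R_n,bearing = 1·15.59 + 2·39.38 = 94.34 kips → 0.75 × 94.34 = 70.8 kips.
Bearing governs: 70.8 kips.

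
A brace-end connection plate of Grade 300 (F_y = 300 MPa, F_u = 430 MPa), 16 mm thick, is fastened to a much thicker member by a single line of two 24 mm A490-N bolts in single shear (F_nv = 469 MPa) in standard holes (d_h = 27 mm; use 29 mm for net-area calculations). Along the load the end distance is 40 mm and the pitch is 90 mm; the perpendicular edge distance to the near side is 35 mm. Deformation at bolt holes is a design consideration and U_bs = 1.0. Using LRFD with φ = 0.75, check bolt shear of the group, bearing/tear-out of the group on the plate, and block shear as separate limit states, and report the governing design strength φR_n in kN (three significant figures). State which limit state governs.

Bolt shear: A_b = π·24²/4 = 452.4 mm²; R_n = 469 × 452.4 × 2 × 1 / 1000 = 424.3 kN → 0.75 × 424.3 = 318 kN.
Bearing: edge l_c = 26.5, r_n = 218.8 kN; interior l_c = 63, r_n = 396.3 kN; R_n = 218.8 + 1·396.3 = 615.1 kN → 461 kN.
Block shear: A_gv = 2080, A_nv = 1384, A_nt = 328 mm²; R_n = min(0.6F_uA_nv, 0.6F_yA_gv) + U_bs·F_u·A_nt = 498.1 kN → 374 kN.
Bolt shear governs: 318 kN.

318 kN (bolt shear governs)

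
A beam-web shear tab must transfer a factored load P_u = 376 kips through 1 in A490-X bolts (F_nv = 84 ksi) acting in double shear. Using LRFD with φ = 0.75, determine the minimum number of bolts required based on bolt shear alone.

4 bolts

A_b = π·1²/4 = 0.7854 in².
Per-bolt design strength φR_n = 0.75 × 84 × 0.7854 × 2 = 98.96 kips.
n ≥ 376 / 98.96 = 3.8 → use 4 bolts.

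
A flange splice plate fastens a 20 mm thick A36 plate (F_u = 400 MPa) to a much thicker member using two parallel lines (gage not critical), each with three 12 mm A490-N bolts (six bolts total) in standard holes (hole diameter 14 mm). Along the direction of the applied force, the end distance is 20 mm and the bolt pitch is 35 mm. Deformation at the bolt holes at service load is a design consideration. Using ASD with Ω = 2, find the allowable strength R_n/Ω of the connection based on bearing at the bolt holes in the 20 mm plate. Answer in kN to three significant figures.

Per bolt r_n = 1.2 l_c t F_u ≤ 2.4 d t F_u; upper limit = 2.4 × 12 × 20 × 400 / 1000 = 230.4 kN.
Edge bolt: l_c = 20 − 14/2 = 13 mm → 1.2 × 13 × 20 × 400 / 1000 = 124.8 → r_n = 124.8 kN.
Interior bolts: l_c = 35 − 14 = 21 mm → 1.2 × 21 × 20 × 400 / 1000 = 201.6 → r_n = 201.6 kN.
R_n = 2 × 124.8 + 4 × 201.6 = 1056 kN.
Allowable strength R_n/Ω = 1056 / 2 = 528 kN.

528 kN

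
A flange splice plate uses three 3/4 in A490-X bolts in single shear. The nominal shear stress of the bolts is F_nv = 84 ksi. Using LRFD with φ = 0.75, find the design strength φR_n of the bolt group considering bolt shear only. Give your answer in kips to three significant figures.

83.5 kips

A_b = π × 0.75² / 4 = 0.4418 in².
R_n = F_nv · A_b · n · n_s = 84 × 0.4418 × 3 × 1 = 111.3 kips.
Design strength φR_n = 0.75 × 111.3 = 83.5 kips.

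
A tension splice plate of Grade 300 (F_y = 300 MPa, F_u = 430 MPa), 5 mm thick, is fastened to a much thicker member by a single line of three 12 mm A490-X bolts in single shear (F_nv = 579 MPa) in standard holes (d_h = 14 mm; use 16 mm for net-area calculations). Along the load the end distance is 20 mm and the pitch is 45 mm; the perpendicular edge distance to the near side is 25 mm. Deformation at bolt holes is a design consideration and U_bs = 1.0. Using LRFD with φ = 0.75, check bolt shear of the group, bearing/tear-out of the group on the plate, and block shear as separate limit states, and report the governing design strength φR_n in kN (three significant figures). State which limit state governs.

95.1 kN (block shear governs)

Bolt shear: A_b = π·12²/4 = 113.1 mm²; R_n = 579 × 113.1 × 3 × 1 / 1000 = 196.5 kN → 0.75 × 196.5 = 147 kN.
Bearing: edge l_c = 13, r_n = 33.54 kN; interior l_c = 31, r_n = 61.92 kN; R_n = 33.54 + 2·61.92 = 157.4 kN → 118 kN.
Block shear: A_gv = 550, A_nv = 350, A_nt = 85 mm²; R_n = min(0.6F_uA_nv, 0.6F_yA_gv) + U_bs·F_u·A_nt = 126.9 kN → 95.1 kN.
Block shear governs: 95.1 kN.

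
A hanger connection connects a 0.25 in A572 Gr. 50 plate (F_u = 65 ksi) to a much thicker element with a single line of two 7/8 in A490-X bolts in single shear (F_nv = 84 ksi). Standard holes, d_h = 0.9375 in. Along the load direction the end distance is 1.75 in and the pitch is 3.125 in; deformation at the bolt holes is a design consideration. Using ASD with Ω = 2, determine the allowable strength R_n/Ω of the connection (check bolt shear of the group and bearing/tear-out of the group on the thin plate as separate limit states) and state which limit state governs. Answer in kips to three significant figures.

Bolt shear: A_b = π·0.875²/4 = 0.6013 in²; R_n = 84 × 0.6013 × 2 × 1 = 101 kips → 101 / 2 = 50.5 kips.
Bearing (1.2 l_c t F_u ≤ 2.4 d t F_u): upper limit = 2.4·0.875·0.25·65 = 34.12 kips.
  Edge l_c = 1.75 − 0.9375/2 = 1.281 → r_n = 24.98 kips; interior l_c = 3.125 − 0.9375 = 2.188 → r_n = 34.12 kips.
  R_n,bearing = 1·24.98 + 1·34.12 = 59.11 kips → 59.11 / 2 = 29.6 kips.
Bearing governs: 29.6 kips.

29.6 kips (bearing governs)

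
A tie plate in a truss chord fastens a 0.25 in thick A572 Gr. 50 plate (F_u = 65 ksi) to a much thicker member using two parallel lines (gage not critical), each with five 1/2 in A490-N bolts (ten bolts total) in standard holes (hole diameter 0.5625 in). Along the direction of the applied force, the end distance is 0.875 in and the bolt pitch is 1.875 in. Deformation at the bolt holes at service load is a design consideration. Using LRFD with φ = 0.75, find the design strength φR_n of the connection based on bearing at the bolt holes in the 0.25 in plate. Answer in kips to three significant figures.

134 kips

Per bolt r_n = 1.2 l_c t F_u ≤ 2.4 d t F_u; upper limit = 2.4 × 0.5 × 0.25 × 65 = 19.5 kips.
Edge bolt: l_c = 0.875 − 0.5625/2 = 0.5938 in → 1.2 × 0.5938 × 0.25 × 65 = 11.58 → r_n = 11.58 kips.
Interior bolts: l_c = 1.875 − 0.5625 = 1.312 in → 1.2 × 1.312 × 0.25 × 65 = 25.59 → r_n = 19.5 kips.
R_n = 2 × 11.58 + 8 × 19.5 = 179.2 kips.
Design strength φR_n = 0.75 × 179.2 = 134 kips.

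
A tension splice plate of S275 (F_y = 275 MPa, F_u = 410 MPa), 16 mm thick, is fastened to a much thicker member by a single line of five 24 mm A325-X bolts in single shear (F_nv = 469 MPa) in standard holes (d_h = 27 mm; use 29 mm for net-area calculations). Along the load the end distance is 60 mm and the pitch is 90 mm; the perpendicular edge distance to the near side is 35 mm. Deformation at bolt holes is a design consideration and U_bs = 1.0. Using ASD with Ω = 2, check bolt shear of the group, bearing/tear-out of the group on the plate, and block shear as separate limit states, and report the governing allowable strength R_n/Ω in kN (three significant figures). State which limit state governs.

530 kN (bolt shear governs)

Bolt shear: A_b = π·24²/4 = 452.4 mm²; R_n = 469 × 452.4 × 5 × 1 / 1000 = 1061 kN → 1061 / 2 = 530 kN.
Bearing: edge l_c = 46.5, r_n = 366 kN; interior l_c = 63, r_n = 377.9 kN; R_n = 366 + 4·377.9 = 1877 kN → 939 kN.
Block shear: A_gv = 6720, A_nv = 4632, A_nt = 328 mm²; R_n = min(0.6F_uA_nv, 0.6F_yA_gv) + U_bs·F_u·A_nt = 1243 kN → 622 kN.
Bolt shear governs: 530 kN.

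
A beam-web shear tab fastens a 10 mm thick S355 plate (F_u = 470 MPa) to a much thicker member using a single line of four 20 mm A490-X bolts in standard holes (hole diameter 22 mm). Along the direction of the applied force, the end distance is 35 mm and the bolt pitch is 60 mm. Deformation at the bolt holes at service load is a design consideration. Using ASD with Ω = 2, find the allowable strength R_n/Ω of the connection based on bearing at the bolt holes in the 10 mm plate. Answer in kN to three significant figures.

Per bolt r_n = 1.2 l_c t F_u ≤ 2.4 d t F_u; upper limit = 2.4 × 20 × 10 × 470 / 1000 = 225.6 kN.
Edge bolt: l_c = 35 − 22/2 = 24 mm → 1.2 × 24 × 10 × 470 / 1000 = 135.4 → r_n = 135.4 kN.
Interior bolts: l_c = 60 − 22 = 38 mm → 1.2 × 38 × 10 × 470 / 1000 = 214.3 → r_n = 214.3 kN.
R_n = 1 × 135.4 + 3 × 214.3 = 778.3 kN.
Allowable strength R_n/Ω = 778.3 / 2 = 389 kN.

389 kN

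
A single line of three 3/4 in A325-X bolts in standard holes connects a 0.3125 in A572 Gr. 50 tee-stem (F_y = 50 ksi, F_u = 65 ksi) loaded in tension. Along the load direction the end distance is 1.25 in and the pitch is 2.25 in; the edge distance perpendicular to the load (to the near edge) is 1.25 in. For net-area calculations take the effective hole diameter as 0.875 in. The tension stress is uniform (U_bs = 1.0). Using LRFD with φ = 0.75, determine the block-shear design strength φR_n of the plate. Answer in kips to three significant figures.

44.9 kips

Shear plane L_v = 1.25 + 2·2.25 = 5.75 in; A_gv = 5.75 × 0.3125 = 1.797 in².
A_nv = (5.75 − 2.5·0.875) × 0.3125 = 1.113 in².
A_nt = (1.25 − 0.5·0.875) × 0.3125 = 0.2539 in².
0.6 F_u A_nv = 43.42 kips; 0.6 F_y A_gv = 53.91 kips → shear rupture governs the shear term.
R_n = 43.42 + 1.0 × 65 × 0.2539 = 59.92 kips.
Design strength φR_n = 0.75 × 59.92 = 44.9 kips.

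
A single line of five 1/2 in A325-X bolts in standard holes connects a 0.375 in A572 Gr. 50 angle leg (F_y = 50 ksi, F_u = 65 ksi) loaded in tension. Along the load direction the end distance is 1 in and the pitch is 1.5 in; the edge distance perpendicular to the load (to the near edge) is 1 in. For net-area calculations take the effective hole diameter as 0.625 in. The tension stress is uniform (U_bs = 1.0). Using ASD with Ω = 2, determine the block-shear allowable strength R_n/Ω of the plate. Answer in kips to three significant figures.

Shear plane L_v = 1 + 4·1.5 = 7 in; A_gv = 7 × 0.375 = 2.625 in².
A_nv = (7 − 4.5·0.625) × 0.375 = 1.57 in².
A_nt = (1 − 0.5·0.625) × 0.375 = 0.2578 in².
0.6 F_u A_nv = 61.24 kips; 0.6 F_y A_gv = 78.75 kips → shear rupture governs the shear term.
R_n = 61.24 + 1.0 × 65 × 0.2578 = 78 kips.
Allowable strength R_n/Ω = 78 / 2 = 39 kips.

39 kips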